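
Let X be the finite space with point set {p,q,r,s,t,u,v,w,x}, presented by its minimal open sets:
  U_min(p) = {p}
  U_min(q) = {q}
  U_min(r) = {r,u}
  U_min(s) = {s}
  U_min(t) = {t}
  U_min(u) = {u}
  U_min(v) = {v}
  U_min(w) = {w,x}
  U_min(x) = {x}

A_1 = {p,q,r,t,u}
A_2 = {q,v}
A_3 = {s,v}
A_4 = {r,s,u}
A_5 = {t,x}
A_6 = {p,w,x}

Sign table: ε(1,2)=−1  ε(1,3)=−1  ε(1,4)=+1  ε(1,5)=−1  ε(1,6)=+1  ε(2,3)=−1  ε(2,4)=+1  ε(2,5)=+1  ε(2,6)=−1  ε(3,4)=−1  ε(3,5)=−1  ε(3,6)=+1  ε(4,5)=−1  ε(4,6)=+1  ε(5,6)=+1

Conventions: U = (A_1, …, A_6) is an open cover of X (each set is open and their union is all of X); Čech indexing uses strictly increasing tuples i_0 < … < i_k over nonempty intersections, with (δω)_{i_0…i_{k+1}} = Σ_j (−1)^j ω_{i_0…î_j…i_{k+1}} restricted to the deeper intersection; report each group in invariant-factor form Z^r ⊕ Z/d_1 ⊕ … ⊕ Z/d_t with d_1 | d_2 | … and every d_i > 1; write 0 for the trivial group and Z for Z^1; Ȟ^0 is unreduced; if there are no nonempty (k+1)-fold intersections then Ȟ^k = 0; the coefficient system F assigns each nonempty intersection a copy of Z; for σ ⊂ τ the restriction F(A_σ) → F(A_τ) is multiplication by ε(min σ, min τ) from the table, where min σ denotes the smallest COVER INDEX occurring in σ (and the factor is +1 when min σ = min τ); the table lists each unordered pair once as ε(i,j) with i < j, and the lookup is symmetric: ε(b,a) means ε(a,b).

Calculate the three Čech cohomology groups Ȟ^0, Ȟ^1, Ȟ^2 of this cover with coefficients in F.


Ȟ^0 = 0, Ȟ^1 = Z ⊕ Z/2 and Ȟ^2 = 0

intersection data:
  A12={q} A14={r,u} A15={t} A16={p} A23={v} A34={s} A56={x}
C dims 6,7; δ0: rk 6, SNF 1^5·2
Ȟ^0 = (6 − 6) − 0 = 0, so Ȟ^0 ≅ 0
Ȟ^1 = (7 − 0) − 6 = 1 plus torsion [2], so Ȟ^1 ≅ Z ⊕ Z/2
Ȟ^2 = (0 − 0) − 0 = 0, so Ȟ^2 ≅ 0


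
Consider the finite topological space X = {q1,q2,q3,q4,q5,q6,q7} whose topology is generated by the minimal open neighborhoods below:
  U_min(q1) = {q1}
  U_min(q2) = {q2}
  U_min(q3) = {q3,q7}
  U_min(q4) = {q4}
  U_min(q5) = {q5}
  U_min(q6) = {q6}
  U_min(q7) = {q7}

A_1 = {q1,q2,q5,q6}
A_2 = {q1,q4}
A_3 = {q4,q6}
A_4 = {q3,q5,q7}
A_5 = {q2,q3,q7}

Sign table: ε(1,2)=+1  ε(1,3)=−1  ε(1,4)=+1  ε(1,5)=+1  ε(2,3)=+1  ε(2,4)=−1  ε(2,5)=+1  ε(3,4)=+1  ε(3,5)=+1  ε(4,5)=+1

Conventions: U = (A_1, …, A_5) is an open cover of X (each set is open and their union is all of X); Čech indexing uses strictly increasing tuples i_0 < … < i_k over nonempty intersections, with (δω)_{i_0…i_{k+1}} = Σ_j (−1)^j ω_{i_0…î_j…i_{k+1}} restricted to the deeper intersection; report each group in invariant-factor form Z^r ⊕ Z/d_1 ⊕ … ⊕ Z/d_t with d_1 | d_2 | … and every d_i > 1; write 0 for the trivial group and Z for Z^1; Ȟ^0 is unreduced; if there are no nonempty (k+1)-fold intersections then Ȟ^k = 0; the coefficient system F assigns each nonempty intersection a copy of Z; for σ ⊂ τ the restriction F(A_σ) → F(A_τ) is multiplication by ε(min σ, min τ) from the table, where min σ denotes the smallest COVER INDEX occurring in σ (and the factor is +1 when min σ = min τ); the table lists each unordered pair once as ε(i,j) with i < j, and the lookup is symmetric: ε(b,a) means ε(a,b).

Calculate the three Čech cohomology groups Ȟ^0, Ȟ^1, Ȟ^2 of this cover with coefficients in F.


Ȟ^0 = 0,  Ȟ^1 = Z ⊕ Z/2,  Ȟ^2 = 0

nonempty overlaps:
  A12={q1} A13={q6} A14={q5} A15={q2} A23={q4} A45={q3,q7}
C dims 5,6; δ0: rk 5, SNF 1^4·2
degree 0: 5−5−0 = 0 → Ȟ^0 ≅ 0
degree 1: 6−0−5 = 1 plus torsion [2] → Ȟ^1 ≅ Z ⊕ Z/2
degree 2: 0−0−0 = 0 → Ȟ^2 ≅ 0


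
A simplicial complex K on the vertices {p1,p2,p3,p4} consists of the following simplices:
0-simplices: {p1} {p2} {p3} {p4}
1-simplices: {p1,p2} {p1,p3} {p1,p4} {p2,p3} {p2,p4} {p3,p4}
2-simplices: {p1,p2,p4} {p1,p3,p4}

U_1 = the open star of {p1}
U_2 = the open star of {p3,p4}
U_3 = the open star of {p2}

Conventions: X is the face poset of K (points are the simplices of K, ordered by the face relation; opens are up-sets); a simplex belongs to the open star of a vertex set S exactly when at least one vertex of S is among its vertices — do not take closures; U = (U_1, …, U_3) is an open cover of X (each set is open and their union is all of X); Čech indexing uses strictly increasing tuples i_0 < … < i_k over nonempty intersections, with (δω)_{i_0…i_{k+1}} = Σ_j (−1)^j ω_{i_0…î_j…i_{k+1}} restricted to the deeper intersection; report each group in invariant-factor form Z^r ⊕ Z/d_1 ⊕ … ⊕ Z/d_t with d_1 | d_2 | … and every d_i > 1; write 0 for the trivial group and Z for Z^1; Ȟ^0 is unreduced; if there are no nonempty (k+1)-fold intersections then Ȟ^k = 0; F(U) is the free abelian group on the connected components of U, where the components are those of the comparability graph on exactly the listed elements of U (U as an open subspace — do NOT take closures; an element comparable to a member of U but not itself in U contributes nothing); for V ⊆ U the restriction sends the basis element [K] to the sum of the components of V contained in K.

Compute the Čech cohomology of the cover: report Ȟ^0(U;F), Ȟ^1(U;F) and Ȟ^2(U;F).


Ȟ^0(U;F) ≅ Z, Ȟ^1(U;F) ≅ Z, Ȟ^2(U;F) ≅ 0

nonempty overlaps:
  U1={{p1},{p1,p2},{p1,p3},{p1,p4},{p1,p2,p4},{p1,p3,p4}} U2={{p3},{p4},{p1,p3},{p1,p4},{p2,p3},{p2,p4},{p3,p4},{p1,p2,p4},{p1,p3,p4}} U3={{p2},{p1,p2},{p2,p3},{p2,p4},{p1,p2,p4}}
  U12={{p1,p3},{p1,p4},{p1,p2,p4},{p1,p3,p4}} U13={{p1,p2},{p1,p2,p4}} U23={{p2,p3},{p2,p4},{p1,p2,p4}}
  U123={{p1,p2,p4}}
components per intersection:
  U1: {{p1},{p1,p2},{p1,p3},{p1,p4},{p1,p2,p4},{p1,p3,p4}}
  U2: {{p3},{p4},{p1,p3},{p1,p4},{p2,p3},{p2,p4},{p3,p4},{p1,p2,p4},{p1,p3,p4}}
  U3: {{p2},{p1,p2},{p2,p3},{p2,p4},{p1,p2,p4}}
  U12: {{p1,p3},{p1,p4},{p1,p2,p4},{p1,p3,p4}}
  U13: {{p1,p2},{p1,p2,p4}}
  U23: {{p2,p3}} {{p2,p4},{p1,p2,p4}}
  U123: {{p1,p2,p4}}
C dims 3,4,1; δ0: rk 2, SNF 1^2; δ1: rk 1, SNF 1^1
degree 0: 3−2−0 = 1 → Ȟ^0 ≅ Z
degree 1: 4−1−2 = 1 → Ȟ^1 ≅ Z
degree 2: 1−0−1 = 0 → Ȟ^2 ≅ 0


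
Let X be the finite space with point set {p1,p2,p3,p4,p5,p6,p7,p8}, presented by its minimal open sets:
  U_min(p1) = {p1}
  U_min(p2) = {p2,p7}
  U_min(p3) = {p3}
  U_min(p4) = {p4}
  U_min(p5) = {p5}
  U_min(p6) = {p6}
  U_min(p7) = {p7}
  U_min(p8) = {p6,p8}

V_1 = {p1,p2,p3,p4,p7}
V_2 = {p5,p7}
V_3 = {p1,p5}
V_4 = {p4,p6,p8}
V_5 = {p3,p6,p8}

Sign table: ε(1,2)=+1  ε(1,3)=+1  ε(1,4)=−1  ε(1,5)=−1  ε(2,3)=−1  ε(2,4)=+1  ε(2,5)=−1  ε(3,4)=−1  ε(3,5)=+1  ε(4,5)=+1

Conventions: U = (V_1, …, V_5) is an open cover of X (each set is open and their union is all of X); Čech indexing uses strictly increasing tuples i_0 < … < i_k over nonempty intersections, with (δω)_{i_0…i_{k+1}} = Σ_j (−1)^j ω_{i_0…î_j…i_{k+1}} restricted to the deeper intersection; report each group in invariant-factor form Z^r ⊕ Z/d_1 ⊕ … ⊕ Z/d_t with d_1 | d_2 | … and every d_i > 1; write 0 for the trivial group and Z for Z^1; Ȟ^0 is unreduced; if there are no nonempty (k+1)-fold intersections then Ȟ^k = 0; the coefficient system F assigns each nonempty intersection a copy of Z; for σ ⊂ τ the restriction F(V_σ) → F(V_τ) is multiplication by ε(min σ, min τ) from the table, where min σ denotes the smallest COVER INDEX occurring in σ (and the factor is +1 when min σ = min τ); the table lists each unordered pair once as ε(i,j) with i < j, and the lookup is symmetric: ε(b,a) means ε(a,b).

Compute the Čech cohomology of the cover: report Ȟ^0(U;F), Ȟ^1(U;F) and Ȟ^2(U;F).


cover nerve:
  V12={p7} V13={p1} V14={p4} V15={p3} V23={p5} V45={p6,p8}
C dims 5,6; δ0: rk 5, SNF 1^4·2
Ȟ^0: (5−5)−0=0 ⇒ 0
Ȟ^1: (6−0)−5=1 plus torsion [2] ⇒ Z ⊕ Z/2
Ȟ^2: (0−0)−0=0 ⇒ 0

Ȟ^0(U;F) ≅ 0; Ȟ^1(U;F) ≅ Z ⊕ Z/2; Ȟ^2(U;F) ≅ 0


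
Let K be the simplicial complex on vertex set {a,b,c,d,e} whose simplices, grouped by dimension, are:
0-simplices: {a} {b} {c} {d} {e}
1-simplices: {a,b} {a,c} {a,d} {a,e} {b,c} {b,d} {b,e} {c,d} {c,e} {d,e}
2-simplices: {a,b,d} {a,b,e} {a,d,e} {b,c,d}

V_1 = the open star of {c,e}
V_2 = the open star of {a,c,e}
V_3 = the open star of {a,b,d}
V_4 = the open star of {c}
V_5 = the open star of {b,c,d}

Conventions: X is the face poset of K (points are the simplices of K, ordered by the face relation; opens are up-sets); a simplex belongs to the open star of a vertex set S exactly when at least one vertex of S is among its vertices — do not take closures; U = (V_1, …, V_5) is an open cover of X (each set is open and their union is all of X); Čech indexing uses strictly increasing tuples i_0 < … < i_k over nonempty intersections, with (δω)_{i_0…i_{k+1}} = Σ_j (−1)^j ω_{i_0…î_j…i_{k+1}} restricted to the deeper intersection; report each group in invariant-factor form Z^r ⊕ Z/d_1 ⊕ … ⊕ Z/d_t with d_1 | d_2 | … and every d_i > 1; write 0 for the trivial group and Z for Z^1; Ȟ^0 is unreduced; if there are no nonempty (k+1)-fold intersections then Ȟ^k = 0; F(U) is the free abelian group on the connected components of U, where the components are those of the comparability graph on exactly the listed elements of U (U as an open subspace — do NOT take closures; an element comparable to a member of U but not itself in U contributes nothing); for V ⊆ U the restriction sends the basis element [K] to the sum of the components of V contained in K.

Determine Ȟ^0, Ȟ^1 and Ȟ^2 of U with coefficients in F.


cover nerve:
  V1={{c},{e},{a,c},{a,e},{b,c},{b,e},{c,d},{c,e},{d,e},{a,b,e},{a,d,e},{b,c,d}} V2={{a},{c},{e},{a,b},{a,c},{a,d},{a,e},{b,c},{b,e},{c,d},{c,e},{d,e},{a,b,d},{a,b,e},{a,d,e},{b,c,d}} V3={{a},{b},{d},{a,b},{a,c},{a,d},{a,e},{b,c},{b,d},{b,e},{c,d},{d,e},{a,b,d},{a,b,e},{a,d,e},{b,c,d}} V4={{c},{a,c},{b,c},{c,d},{c,e},{b,c,d}} V5={{b},{c},{d},{a,b},{a,c},{a,d},{b,c},{b,d},{b,e},{c,d},{c,e},{d,e},{a,b,d},{a,b,e},{a,d,e},{b,c,d}}
  V12={{c},{e},{a,c},{a,e},{b,c},{b,e},{c,d},{c,e},{d,e},{a,b,e},{a,d,e},{b,c,d}} V13={{a,c},{a,e},{b,c},{b,e},{c,d},{d,e},{a,b,e},{a,d,e},{b,c,d}} V14={{c},{a,c},{b,c},{c,d},{c,e},{b,c,d}} V15={{c},{a,c},{b,c},{b,e},{c,d},{c,e},{d,e},{a,b,e},{a,d,e},{b,c,d}} V23={{a},{a,b},{a,c},{a,d},{a,e},{b,c},{b,e},{c,d},{d,e},{a,b,d},{a,b,e},{a,d,e},{b,c,d}} V24={{c},{a,c},{b,c},{c,d},{c,e},{b,c,d}} V25={{c},{a,b},{a,c},{a,d},{b,c},{b,e},{c,d},{c,e},{d,e},{a,b,d},{a,b,e},{a,d,e},{b,c,d}} V34={{a,c},{b,c},{c,d},{b,c,d}} V35={{b},{d},{a,b},{a,c},{a,d},{b,c},{b,d},{b,e},{c,d},{d,e},{a,b,d},{a,b,e},{a,d,e},{b,c,d}} V45={{c},{a,c},{b,c},{c,d},{c,e},{b,c,d}}
  V123={{a,c},{a,e},{b,c},{b,e},{c,d},{d,e},{a,b,e},{a,d,e},{b,c,d}} V124={{c},{a,c},{b,c},{c,d},{c,e},{b,c,d}} V125={{c},{a,c},{b,c},{b,e},{c,d},{c,e},{d,e},{a,b,e},{a,d,e},{b,c,d}} V134={{a,c},{b,c},{c,d},{b,c,d}} V135={{a,c},{b,c},{b,e},{c,d},{d,e},{a,b,e},{a,d,e},{b,c,d}} V145={{c},{a,c},{b,c},{c,d},{c,e},{b,c,d}} V234={{a,c},{b,c},{c,d},{b,c,d}} V235={{a,b},{a,c},{a,d},{b,c},{b,e},{c,d},{d,e},{a,b,d},{a,b,e},{a,d,e},{b,c,d}} V245={{c},{a,c},{b,c},{c,d},{c,e},{b,c,d}} V345={{a,c},{b,c},{c,d},{b,c,d}}
  V1234={{a,c},{b,c},{c,d},{b,c,d}} V1235={{a,c},{b,c},{b,e},{c,d},{d,e},{a,b,e},{a,d,e},{b,c,d}} V1245={{c},{a,c},{b,c},{c,d},{c,e},{b,c,d}} V1345={{a,c},{b,c},{c,d},{b,c,d}} V2345={{a,c},{b,c},{c,d},{b,c,d}}
  V12345={{a,c},{b,c},{c,d},{b,c,d}}
components per intersection:
  V1: {{c},{e},{a,c},{a,e},{b,c},{b,e},{c,d},{c,e},{d,e},{a,b,e},{a,d,e},{b,c,d}}
  V2: {{a},{c},{e},{a,b},{a,c},{a,d},{a,e},{b,c},{b,e},{c,d},{c,e},{d,e},{a,b,d},{a,b,e},{a,d,e},{b,c,d}}
  V3: {{a},{b},{d},{a,b},{a,c},{a,d},{a,e},{b,c},{b,d},{b,e},{c,d},{d,e},{a,b,d},{a,b,e},{a,d,e},{b,c,d}}
  V4: {{c},{a,c},{b,c},{c,d},{c,e},{b,c,d}}
  V5: {{b},{c},{d},{a,b},{a,c},{a,d},{b,c},{b,d},{b,e},{c,d},{c,e},{d,e},{a,b,d},{a,b,e},{a,d,e},{b,c,d}}
  V12: {{c},{e},{a,c},{a,e},{b,c},{b,e},{c,d},{c,e},{d,e},{a,b,e},{a,d,e},{b,c,d}}
  V13: {{a,c}} {{a,e},{b,e},{d,e},{a,b,e},{a,d,e}} {{b,c},{c,d},{b,c,d}}
  V14: {{c},{a,c},{b,c},{c,d},{c,e},{b,c,d}}
  V15: {{c},{a,c},{b,c},{c,d},{c,e},{b,c,d}} {{b,e},{a,b,e}} {{d,e},{a,d,e}}
  V23: {{a},{a,b},{a,c},{a,d},{a,e},{b,e},{d,e},{a,b,d},{a,b,e},{a,d,e}} {{b,c},{c,d},{b,c,d}}
  V24: {{c},{a,c},{b,c},{c,d},{c,e},{b,c,d}}
  V25: {{c},{a,c},{b,c},{c,d},{c,e},{b,c,d}} {{a,b},{a,d},{b,e},{d,e},{a,b,d},{a,b,e},{a,d,e}}
  V34: {{a,c}} {{b,c},{c,d},{b,c,d}}
  V35: {{b},{d},{a,b},{a,d},{b,c},{b,d},{b,e},{c,d},{d,e},{a,b,d},{a,b,e},{a,d,e},{b,c,d}} {{a,c}}
  V45: {{c},{a,c},{b,c},{c,d},{c,e},{b,c,d}}
  V123: {{a,c}} {{a,e},{b,e},{d,e},{a,b,e},{a,d,e}} {{b,c},{c,d},{b,c,d}}
  V124: {{c},{a,c},{b,c},{c,d},{c,e},{b,c,d}}
  V125: {{c},{a,c},{b,c},{c,d},{c,e},{b,c,d}} {{b,e},{a,b,e}} {{d,e},{a,d,e}}
  V134: {{a,c}} {{b,c},{c,d},{b,c,d}}
  V135: {{a,c}} {{b,c},{c,d},{b,c,d}} {{b,e},{a,b,e}} {{d,e},{a,d,e}}
  V145: {{c},{a,c},{b,c},{c,d},{c,e},{b,c,d}}
  V234: {{a,c}} {{b,c},{c,d},{b,c,d}}
  V235: {{a,b},{a,d},{b,e},{d,e},{a,b,d},{a,b,e},{a,d,e}} {{a,c}} {{b,c},{c,d},{b,c,d}}
  V245: {{c},{a,c},{b,c},{c,d},{c,e},{b,c,d}}
  V345: {{a,c}} {{b,c},{c,d},{b,c,d}}
  V1234: {{a,c}} {{b,c},{c,d},{b,c,d}}
  V1235: {{a,c}} {{b,c},{c,d},{b,c,d}} {{b,e},{a,b,e}} {{d,e},{a,d,e}}
  V1245: {{c},{a,c},{b,c},{c,d},{c,e},{b,c,d}}
  V1345: {{a,c}} {{b,c},{c,d},{b,c,d}}
  V2345: {{a,c}} {{b,c},{c,d},{b,c,d}}
  V12345: {{a,c}} {{b,c},{c,d},{b,c,d}}
C dims 5,18,22,11; δ0: rk 4, SNF 1^4; δ1: rk 13, SNF 1^13; δ2: rk 9, SNF 1^9
Ȟ^0: (5−4)−0=1 ⇒ Z
Ȟ^1: (18−13)−4=1 ⇒ Z
Ȟ^2: (22−9)−13=0 ⇒ 0

Ȟ^0 ≅ Z, Ȟ^1 ≅ Z and Ȟ^2 ≅ 0


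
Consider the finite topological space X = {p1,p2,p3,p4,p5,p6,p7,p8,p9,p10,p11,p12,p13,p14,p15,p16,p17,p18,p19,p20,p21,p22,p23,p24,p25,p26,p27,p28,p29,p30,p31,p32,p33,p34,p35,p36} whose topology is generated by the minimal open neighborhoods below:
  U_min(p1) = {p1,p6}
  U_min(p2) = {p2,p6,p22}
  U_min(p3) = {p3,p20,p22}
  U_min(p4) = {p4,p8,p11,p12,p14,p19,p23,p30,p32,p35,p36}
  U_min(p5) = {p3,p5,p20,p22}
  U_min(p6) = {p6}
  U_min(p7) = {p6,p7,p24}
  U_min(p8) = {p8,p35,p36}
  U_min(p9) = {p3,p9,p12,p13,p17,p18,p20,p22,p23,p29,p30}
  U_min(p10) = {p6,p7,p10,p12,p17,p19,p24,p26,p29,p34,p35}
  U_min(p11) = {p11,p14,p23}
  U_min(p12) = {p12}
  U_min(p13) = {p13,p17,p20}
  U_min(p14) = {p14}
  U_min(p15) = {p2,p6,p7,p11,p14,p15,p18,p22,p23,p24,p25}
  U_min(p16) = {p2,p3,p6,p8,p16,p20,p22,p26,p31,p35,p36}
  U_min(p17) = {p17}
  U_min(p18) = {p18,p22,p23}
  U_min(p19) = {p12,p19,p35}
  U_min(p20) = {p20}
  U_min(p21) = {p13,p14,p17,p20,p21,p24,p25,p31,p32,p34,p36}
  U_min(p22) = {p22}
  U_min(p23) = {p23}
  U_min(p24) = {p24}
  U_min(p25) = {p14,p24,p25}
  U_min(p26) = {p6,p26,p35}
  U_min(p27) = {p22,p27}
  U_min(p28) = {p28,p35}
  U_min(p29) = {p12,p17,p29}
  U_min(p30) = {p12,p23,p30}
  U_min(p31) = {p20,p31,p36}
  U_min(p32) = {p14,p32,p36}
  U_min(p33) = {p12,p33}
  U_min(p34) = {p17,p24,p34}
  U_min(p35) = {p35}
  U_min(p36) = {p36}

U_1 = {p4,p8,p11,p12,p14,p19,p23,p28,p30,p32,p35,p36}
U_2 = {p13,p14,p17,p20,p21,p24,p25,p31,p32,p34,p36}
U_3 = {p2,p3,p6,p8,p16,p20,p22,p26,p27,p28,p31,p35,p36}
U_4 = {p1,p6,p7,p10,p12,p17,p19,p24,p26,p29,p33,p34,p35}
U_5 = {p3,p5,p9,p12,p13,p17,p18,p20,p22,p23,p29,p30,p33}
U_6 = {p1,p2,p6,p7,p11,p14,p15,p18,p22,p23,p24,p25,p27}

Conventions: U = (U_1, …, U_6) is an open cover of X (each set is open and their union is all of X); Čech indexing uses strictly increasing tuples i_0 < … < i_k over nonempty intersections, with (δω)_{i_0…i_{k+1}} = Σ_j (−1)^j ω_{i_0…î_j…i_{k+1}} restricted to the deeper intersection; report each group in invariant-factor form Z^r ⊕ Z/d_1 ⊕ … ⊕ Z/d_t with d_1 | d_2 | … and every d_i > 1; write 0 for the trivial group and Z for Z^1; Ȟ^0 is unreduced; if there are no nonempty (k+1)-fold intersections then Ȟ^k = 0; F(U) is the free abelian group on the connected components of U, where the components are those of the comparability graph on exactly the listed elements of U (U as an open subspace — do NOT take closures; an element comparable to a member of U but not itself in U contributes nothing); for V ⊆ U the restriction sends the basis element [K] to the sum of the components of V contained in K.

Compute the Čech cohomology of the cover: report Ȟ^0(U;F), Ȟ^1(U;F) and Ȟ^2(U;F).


nonempty intersections:
  U12={p14,p32,p36} U13={p8,p28,p35,p36} U14={p12,p19,p35} U15={p12,p23,p30} U16={p11,p14,p23} U23={p20,p31,p36} U24={p17,p24,p34} U25={p13,p17,p20} U26={p14,p24,p25} U34={p6,p26,p35} U35={p3,p20,p22} U36={p2,p6,p22,p27} U45={p12,p17,p29,p33} U46={p1,p6,p7,p24} U56={p18,p22,p23}
  U123={p36} U126={p14} U134={p35} U145={p12} U156={p23} U235={p20} U245={p17} U246={p24} U346={p6} U356={p22}
components per intersection:
  U1: {p4,p8,p11,p12,p14,p19,p23,p28,p30,p32,p35,p36}
  U2: {p13,p14,p17,p20,p21,p24,p25,p31,p32,p34,p36}
  U3: {p2,p3,p6,p8,p16,p20,p22,p26,p27,p28,p31,p35,p36}
  U4: {p1,p6,p7,p10,p12,p17,p19,p24,p26,p29,p33,p34,p35}
  U5: {p3,p5,p9,p12,p13,p17,p18,p20,p22,p23,p29,p30,p33}
  U6: {p1,p2,p6,p7,p11,p14,p15,p18,p22,p23,p24,p25,p27}
  U12: {p14,p32,p36}
  U13: {p8,p28,p35,p36}
  U14: {p12,p19,p35}
  U15: {p12,p23,p30}
  U16: {p11,p14,p23}
  U23: {p20,p31,p36}
  U24: {p17,p24,p34}
  U25: {p13,p17,p20}
  U26: {p14,p24,p25}
  U34: {p6,p26,p35}
  U35: {p3,p20,p22}
  U36: {p2,p6,p22,p27}
  U45: {p12,p17,p29,p33}
  U46: {p1,p6,p7,p24}
  U56: {p18,p22,p23}
  U123: {p36}
  U126: {p14}
  U134: {p35}
  U145: {p12}
  U156: {p23}
  U235: {p20}
  U245: {p17}
  U246: {p24}
  U346: {p6}
  U356: {p22}
C dims 6,15,10; δ0: rk 5, SNF 1^5; δ1: rk 10, SNF 1^9·2
Ȟ^0: (6−5)−0=1 ⇒ Z
Ȟ^1: (15−10)−5=0 ⇒ 0
Ȟ^2: (10−0)−10=0 plus torsion [2] ⇒ Z/2

Ȟ^0 ≅ Z, Ȟ^1 ≅ 0, Ȟ^2 ≅ Z/2


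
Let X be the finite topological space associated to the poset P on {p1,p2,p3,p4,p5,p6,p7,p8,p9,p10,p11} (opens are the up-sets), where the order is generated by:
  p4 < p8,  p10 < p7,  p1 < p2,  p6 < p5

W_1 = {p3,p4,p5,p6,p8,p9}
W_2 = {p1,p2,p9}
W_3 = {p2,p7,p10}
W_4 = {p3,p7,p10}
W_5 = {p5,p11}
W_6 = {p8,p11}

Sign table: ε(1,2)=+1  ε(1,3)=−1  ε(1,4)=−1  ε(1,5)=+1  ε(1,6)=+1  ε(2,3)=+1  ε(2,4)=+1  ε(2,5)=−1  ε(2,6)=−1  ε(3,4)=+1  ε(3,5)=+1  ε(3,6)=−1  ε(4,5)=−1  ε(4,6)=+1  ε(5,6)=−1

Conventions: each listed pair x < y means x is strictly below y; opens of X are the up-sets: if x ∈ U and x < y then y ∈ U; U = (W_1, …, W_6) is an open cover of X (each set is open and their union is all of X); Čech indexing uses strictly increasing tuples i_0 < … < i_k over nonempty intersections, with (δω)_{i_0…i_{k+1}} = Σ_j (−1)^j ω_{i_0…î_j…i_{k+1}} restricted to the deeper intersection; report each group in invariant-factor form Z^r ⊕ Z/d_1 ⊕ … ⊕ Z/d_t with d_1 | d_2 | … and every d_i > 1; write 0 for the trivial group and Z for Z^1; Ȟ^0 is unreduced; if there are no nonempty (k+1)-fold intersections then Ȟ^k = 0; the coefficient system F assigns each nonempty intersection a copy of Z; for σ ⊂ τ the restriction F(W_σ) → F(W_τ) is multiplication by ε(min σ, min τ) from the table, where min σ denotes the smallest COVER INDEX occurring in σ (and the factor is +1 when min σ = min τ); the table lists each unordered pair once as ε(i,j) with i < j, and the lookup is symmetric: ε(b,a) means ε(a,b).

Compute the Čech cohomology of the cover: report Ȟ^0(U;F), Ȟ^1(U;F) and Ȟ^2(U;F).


Ȟ^0 = 0,  Ȟ^1 = Z ⊕ Z/2,  Ȟ^2 = 0

nonempty overlaps:
  W12={p9} W14={p3} W15={p5} W16={p8} W23={p2} W34={p7,p10} W56={p11}
C dims 6,7; δ0: rk 6, SNF 1^5·2
degree 0: 6−6−0 = 0 → Ȟ^0 ≅ 0
degree 1: 7−0−6 = 1 plus torsion [2] → Ȟ^1 ≅ Z ⊕ Z/2
degree 2: 0−0−0 = 0 → Ȟ^2 ≅ 0


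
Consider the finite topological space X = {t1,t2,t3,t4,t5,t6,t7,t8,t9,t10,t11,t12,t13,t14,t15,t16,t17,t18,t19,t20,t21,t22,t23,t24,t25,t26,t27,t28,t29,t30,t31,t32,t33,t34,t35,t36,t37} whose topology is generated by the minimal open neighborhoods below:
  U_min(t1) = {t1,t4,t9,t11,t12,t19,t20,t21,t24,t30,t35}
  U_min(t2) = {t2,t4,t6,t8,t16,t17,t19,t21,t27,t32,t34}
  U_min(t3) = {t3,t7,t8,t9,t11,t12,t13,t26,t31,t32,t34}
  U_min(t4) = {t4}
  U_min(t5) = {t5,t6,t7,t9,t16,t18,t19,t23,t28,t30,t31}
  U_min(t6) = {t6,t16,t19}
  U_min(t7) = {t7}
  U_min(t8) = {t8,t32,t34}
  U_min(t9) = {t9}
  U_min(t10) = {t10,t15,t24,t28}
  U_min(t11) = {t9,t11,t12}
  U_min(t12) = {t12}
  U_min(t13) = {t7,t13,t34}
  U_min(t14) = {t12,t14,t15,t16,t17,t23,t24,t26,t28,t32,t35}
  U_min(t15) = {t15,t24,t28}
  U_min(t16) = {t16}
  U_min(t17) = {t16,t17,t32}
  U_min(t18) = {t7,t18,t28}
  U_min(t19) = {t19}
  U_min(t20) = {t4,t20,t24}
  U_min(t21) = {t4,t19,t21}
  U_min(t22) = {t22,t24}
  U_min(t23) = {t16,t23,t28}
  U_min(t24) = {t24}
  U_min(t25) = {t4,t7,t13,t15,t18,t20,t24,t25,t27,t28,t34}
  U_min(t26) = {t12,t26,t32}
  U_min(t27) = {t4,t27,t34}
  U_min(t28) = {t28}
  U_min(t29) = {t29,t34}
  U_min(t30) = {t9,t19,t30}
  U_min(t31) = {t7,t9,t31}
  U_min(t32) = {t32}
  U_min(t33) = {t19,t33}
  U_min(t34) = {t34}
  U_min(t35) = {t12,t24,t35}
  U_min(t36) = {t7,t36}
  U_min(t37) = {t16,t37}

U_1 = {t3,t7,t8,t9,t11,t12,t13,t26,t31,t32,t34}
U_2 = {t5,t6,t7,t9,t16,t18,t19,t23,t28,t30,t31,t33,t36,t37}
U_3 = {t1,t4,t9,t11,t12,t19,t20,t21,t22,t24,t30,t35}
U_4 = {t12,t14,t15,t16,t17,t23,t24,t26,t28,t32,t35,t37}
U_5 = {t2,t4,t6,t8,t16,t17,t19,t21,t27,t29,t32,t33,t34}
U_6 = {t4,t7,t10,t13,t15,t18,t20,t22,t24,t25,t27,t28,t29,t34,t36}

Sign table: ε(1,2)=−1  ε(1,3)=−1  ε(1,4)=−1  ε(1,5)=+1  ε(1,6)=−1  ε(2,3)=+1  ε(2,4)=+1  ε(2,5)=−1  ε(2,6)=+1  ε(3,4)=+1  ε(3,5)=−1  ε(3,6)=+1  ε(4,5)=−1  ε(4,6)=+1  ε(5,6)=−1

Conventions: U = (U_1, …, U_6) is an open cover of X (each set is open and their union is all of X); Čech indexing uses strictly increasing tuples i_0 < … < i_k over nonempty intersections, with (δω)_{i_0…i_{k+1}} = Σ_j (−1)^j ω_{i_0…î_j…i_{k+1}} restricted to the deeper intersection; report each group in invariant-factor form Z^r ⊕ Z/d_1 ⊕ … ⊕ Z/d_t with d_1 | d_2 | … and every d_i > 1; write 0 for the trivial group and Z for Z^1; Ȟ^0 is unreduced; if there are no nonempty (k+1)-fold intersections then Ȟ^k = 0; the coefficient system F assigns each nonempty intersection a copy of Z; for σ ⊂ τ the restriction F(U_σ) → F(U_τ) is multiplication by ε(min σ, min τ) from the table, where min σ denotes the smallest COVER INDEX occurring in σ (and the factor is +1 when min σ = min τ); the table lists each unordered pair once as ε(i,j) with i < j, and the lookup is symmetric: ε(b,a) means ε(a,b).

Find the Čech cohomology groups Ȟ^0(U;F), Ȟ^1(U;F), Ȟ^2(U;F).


Ȟ^0 = Z,  Ȟ^1 = 0,  Ȟ^2 = Z/2

cover nerve:
  U12={t7,t9,t31} U13={t9,t11,t12} U14={t12,t26,t32} U15={t8,t32,t34} U16={t7,t13,t34} U23={t9,t19,t30} U24={t16,t23,t28,t37} U25={t6,t16,t19,t33} U26={t7,t18,t28,t36} U34={t12,t24,t35} U35={t4,t19,t21} U36={t4,t20,t22,t24} U45={t16,t17,t32} U46={t15,t24,t28} U56={t4,t27,t29,t34}
  U123={t9} U126={t7} U134={t12} U145={t32} U156={t34} U235={t19} U245={t16} U246={t28} U346={t24} U356={t4}
C dims 6,15,10; δ0: rk 5, SNF 1^5; δ1: rk 10, SNF 1^9·2
Ȟ^0: (6−5)−0=1 ⇒ Z
Ȟ^1: (15−10)−5=0 ⇒ 0
Ȟ^2: (10−0)−10=0 plus torsion [2] ⇒ Z/2


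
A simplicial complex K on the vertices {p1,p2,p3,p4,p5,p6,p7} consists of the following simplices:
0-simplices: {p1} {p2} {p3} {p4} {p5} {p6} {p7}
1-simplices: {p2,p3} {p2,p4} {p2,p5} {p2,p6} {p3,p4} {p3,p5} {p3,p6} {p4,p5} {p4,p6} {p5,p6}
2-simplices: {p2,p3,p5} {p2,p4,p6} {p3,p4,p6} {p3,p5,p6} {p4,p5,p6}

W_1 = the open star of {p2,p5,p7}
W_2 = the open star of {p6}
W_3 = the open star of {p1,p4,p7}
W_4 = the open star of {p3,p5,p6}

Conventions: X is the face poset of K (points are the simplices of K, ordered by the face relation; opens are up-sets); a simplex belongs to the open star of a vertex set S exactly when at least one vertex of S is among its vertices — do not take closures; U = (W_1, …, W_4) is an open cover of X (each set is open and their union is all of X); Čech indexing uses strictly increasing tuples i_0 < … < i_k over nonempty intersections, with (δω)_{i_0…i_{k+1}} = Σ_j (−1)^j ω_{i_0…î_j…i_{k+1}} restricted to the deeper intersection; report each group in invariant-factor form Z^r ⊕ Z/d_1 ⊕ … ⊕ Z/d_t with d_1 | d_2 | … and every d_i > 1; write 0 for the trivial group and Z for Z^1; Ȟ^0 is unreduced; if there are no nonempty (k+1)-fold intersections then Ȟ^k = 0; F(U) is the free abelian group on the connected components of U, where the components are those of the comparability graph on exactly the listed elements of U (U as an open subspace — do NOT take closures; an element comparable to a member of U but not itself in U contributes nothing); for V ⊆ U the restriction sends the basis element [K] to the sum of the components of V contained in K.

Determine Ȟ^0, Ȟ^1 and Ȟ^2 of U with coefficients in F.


Ȟ^0(U;F) ≅ Z^3, Ȟ^1(U;F) ≅ Z and Ȟ^2(U;F) ≅ 0

nonempty intersections:
  W1={{p2},{p5},{p7},{p2,p3},{p2,p4},{p2,p5},{p2,p6},{p3,p5},{p4,p5},{p5,p6},{p2,p3,p5},{p2,p4,p6},{p3,p5,p6},{p4,p5,p6}} W2={{p6},{p2,p6},{p3,p6},{p4,p6},{p5,p6},{p2,p4,p6},{p3,p4,p6},{p3,p5,p6},{p4,p5,p6}} W3={{p1},{p4},{p7},{p2,p4},{p3,p4},{p4,p5},{p4,p6},{p2,p4,p6},{p3,p4,p6},{p4,p5,p6}} W4={{p3},{p5},{p6},{p2,p3},{p2,p5},{p2,p6},{p3,p4},{p3,p5},{p3,p6},{p4,p5},{p4,p6},{p5,p6},{p2,p3,p5},{p2,p4,p6},{p3,p4,p6},{p3,p5,p6},{p4,p5,p6}}
  W12={{p2,p6},{p5,p6},{p2,p4,p6},{p3,p5,p6},{p4,p5,p6}} W13={{p7},{p2,p4},{p4,p5},{p2,p4,p6},{p4,p5,p6}} W14={{p5},{p2,p3},{p2,p5},{p2,p6},{p3,p5},{p4,p5},{p5,p6},{p2,p3,p5},{p2,p4,p6},{p3,p5,p6},{p4,p5,p6}} W23={{p4,p6},{p2,p4,p6},{p3,p4,p6},{p4,p5,p6}} W24={{p6},{p2,p6},{p3,p6},{p4,p6},{p5,p6},{p2,p4,p6},{p3,p4,p6},{p3,p5,p6},{p4,p5,p6}} W34={{p3,p4},{p4,p5},{p4,p6},{p2,p4,p6},{p3,p4,p6},{p4,p5,p6}}
  W123={{p2,p4,p6},{p4,p5,p6}} W124={{p2,p6},{p5,p6},{p2,p4,p6},{p3,p5,p6},{p4,p5,p6}} W134={{p4,p5},{p2,p4,p6},{p4,p5,p6}} W234={{p4,p6},{p2,p4,p6},{p3,p4,p6},{p4,p5,p6}}
  W1234={{p2,p4,p6},{p4,p5,p6}}
components per intersection:
  W1: {{p2},{p5},{p2,p3},{p2,p4},{p2,p5},{p2,p6},{p3,p5},{p4,p5},{p5,p6},{p2,p3,p5},{p2,p4,p6},{p3,p5,p6},{p4,p5,p6}} {{p7}}
  W2: {{p6},{p2,p6},{p3,p6},{p4,p6},{p5,p6},{p2,p4,p6},{p3,p4,p6},{p3,p5,p6},{p4,p5,p6}}
  W3: {{p1}} {{p4},{p2,p4},{p3,p4},{p4,p5},{p4,p6},{p2,p4,p6},{p3,p4,p6},{p4,p5,p6}} {{p7}}
  W4: {{p3},{p5},{p6},{p2,p3},{p2,p5},{p2,p6},{p3,p4},{p3,p5},{p3,p6},{p4,p5},{p4,p6},{p5,p6},{p2,p3,p5},{p2,p4,p6},{p3,p4,p6},{p3,p5,p6},{p4,p5,p6}}
  W12: {{p2,p6},{p2,p4,p6}} {{p5,p6},{p3,p5,p6},{p4,p5,p6}}
  W13: {{p7}} {{p2,p4},{p2,p4,p6}} {{p4,p5},{p4,p5,p6}}
  W14: {{p5},{p2,p3},{p2,p5},{p3,p5},{p4,p5},{p5,p6},{p2,p3,p5},{p3,p5,p6},{p4,p5,p6}} {{p2,p6},{p2,p4,p6}}
  W23: {{p4,p6},{p2,p4,p6},{p3,p4,p6},{p4,p5,p6}}
  W24: {{p6},{p2,p6},{p3,p6},{p4,p6},{p5,p6},{p2,p4,p6},{p3,p4,p6},{p3,p5,p6},{p4,p5,p6}}
  W34: {{p3,p4},{p4,p5},{p4,p6},{p2,p4,p6},{p3,p4,p6},{p4,p5,p6}}
  W123: {{p2,p4,p6}} {{p4,p5,p6}}
  W124: {{p2,p6},{p2,p4,p6}} {{p5,p6},{p3,p5,p6},{p4,p5,p6}}
  W134: {{p4,p5},{p4,p5,p6}} {{p2,p4,p6}}
  W234: {{p4,p6},{p2,p4,p6},{p3,p4,p6},{p4,p5,p6}}
  W1234: {{p2,p4,p6}} {{p4,p5,p6}}
C dims 7,10,7,2; δ0: rk 4, SNF 1^4; δ1: rk 5, SNF 1^5; δ2: rk 2, SNF 1^2
Ȟ^0: (7−4)−0=3 ⇒ Z^3
Ȟ^1: (10−5)−4=1 ⇒ Z
Ȟ^2: (7−2)−5=0 ⇒ 0


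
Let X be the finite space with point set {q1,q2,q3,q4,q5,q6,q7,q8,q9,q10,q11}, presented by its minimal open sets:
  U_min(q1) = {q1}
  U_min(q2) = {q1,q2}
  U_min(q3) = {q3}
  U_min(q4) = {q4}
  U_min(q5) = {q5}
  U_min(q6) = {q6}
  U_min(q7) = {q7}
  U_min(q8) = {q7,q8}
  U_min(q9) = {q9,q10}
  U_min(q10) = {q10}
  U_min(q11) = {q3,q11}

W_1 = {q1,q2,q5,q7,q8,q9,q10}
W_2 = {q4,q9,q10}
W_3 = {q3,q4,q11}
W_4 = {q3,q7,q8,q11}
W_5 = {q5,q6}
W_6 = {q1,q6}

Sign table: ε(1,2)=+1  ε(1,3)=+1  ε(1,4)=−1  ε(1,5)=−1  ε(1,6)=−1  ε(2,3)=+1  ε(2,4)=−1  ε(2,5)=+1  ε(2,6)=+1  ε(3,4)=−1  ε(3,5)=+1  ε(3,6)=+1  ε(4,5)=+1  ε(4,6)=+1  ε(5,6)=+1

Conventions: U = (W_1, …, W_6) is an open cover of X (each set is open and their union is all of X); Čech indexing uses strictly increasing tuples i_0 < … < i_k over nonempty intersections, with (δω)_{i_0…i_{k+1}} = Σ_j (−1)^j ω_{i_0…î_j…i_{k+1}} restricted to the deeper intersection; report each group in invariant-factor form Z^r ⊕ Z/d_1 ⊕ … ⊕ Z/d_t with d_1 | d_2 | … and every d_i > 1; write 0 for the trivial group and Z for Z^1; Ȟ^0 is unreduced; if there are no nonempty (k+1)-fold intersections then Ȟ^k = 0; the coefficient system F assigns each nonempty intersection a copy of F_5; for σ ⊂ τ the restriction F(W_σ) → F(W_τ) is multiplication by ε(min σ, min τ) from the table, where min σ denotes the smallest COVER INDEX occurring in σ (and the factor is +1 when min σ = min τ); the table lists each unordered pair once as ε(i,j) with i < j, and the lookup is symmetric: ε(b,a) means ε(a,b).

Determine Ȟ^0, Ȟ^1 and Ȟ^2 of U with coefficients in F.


nerve simplices:
  W12={q9,q10} W14={q7,q8} W15={q5} W16={q1} W23={q4} W34={q3,q11} W56={q6}
C dims 6,7; δ0: rk_F5 5
degree 0: 6−5−0 = 1 → Ȟ^0 ≅ Z/5
degree 1: 7−0−5 = 2 → Ȟ^1 ≅ Z/5 ⊕ Z/5
degree 2: 0−0−0 = 0 → Ȟ^2 ≅ 0

Ȟ^0 = Z/5, Ȟ^1 = Z/5 ⊕ Z/5 and Ȟ^2 = 0


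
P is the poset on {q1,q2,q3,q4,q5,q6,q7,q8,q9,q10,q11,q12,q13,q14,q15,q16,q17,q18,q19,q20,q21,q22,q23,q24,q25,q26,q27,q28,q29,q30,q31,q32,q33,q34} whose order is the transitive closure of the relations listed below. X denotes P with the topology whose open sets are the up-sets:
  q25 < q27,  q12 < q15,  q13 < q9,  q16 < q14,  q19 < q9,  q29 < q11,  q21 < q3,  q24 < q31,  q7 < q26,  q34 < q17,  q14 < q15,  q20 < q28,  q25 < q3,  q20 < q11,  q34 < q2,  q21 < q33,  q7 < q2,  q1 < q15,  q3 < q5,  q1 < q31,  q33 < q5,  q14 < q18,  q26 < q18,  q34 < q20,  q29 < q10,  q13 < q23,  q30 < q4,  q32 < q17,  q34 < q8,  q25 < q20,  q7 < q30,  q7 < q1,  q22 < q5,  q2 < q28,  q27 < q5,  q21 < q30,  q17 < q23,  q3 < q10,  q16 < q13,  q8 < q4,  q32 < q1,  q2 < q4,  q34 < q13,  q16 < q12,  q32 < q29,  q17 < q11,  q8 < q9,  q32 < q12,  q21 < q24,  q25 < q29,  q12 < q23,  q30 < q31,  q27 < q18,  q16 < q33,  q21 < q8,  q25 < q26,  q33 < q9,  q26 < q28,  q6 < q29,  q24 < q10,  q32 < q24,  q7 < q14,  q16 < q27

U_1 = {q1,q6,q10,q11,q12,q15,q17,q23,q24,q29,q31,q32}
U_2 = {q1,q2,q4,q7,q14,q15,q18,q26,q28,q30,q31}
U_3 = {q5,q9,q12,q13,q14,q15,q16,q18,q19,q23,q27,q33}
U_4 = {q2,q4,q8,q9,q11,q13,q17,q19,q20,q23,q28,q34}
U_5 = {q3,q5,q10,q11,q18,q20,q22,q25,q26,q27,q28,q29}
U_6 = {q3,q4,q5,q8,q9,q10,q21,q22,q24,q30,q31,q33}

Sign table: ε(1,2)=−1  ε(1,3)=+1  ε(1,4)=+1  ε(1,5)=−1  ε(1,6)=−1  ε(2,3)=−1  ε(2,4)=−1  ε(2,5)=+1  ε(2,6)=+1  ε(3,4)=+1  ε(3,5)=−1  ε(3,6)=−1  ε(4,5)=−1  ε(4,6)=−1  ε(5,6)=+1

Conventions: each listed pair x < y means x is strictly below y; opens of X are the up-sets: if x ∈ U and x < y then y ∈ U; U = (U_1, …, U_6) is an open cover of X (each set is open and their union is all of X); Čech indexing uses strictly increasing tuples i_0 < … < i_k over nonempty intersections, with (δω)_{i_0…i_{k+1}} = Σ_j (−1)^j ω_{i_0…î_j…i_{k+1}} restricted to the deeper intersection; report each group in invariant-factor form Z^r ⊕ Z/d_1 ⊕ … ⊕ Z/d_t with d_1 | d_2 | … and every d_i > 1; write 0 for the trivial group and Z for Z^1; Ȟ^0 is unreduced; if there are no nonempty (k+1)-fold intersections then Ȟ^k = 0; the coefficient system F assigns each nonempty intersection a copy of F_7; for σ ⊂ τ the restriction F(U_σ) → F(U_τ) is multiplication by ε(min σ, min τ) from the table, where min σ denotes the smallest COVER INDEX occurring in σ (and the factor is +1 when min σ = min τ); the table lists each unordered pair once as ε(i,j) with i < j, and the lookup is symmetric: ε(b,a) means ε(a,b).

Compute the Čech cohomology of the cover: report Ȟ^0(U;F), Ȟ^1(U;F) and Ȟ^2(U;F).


Ȟ^0 ≅ Z/7,  Ȟ^1 ≅ 0,  Ȟ^2 ≅ 0

nonempty intersections:
  U12={q1,q15,q31} U13={q12,q15,q23} U14={q11,q17,q23} U15={q10,q11,q29} U16={q10,q24,q31} U23={q14,q15,q18} U24={q2,q4,q28} U25={q18,q26,q28} U26={q4,q30,q31} U34={q9,q13,q19,q23} U35={q5,q18,q27} U36={q5,q9,q33} U45={q11,q20,q28} U46={q4,q8,q9} U56={q3,q5,q10,q22}
  U123={q15} U126={q31} U134={q23} U145={q11} U156={q10} U235={q18} U245={q28} U246={q4} U346={q9} U356={q5}
C dims 6,15,10; δ0: rk_F7 5; δ1: rk_F7 10
Ȟ^0: (6−5)−0=1 ⇒ Z/7
Ȟ^1: (15−10)−5=0 ⇒ 0
Ȟ^2: (10−0)−10=0 ⇒ 0


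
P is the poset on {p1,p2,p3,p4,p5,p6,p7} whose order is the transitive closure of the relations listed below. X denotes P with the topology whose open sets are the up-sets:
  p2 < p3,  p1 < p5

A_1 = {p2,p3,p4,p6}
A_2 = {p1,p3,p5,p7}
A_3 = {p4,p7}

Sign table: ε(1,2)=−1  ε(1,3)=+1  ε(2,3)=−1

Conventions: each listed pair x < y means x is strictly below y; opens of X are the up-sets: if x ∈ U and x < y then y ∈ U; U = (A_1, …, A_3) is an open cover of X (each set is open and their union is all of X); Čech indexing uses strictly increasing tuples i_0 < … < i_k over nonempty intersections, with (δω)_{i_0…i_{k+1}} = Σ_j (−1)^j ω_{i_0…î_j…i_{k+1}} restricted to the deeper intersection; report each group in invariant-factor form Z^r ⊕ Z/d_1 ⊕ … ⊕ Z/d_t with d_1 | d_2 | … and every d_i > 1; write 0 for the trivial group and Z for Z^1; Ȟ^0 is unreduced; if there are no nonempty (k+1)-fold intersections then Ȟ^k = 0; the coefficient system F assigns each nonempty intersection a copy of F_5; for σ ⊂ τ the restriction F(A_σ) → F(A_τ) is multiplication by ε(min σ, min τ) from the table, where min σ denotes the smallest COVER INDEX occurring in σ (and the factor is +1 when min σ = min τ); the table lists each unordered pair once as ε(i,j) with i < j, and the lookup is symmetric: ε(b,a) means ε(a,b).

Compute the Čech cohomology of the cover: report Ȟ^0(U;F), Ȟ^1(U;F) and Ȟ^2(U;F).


Ȟ^0(U;F) ≅ Z/5, Ȟ^1(U;F) ≅ Z/5, Ȟ^2(U;F) ≅ 0

intersection data:
  A12={p3} A13={p4} A23={p7}
C dims 3,3; δ0: rk_F5 2
Ȟ^0 = (3 − 2) − 0 = 1, so Ȟ^0 ≅ Z/5
Ȟ^1 = (3 − 0) − 2 = 1, so Ȟ^1 ≅ Z/5
Ȟ^2 = (0 − 0) − 0 = 0, so Ȟ^2 ≅ 0


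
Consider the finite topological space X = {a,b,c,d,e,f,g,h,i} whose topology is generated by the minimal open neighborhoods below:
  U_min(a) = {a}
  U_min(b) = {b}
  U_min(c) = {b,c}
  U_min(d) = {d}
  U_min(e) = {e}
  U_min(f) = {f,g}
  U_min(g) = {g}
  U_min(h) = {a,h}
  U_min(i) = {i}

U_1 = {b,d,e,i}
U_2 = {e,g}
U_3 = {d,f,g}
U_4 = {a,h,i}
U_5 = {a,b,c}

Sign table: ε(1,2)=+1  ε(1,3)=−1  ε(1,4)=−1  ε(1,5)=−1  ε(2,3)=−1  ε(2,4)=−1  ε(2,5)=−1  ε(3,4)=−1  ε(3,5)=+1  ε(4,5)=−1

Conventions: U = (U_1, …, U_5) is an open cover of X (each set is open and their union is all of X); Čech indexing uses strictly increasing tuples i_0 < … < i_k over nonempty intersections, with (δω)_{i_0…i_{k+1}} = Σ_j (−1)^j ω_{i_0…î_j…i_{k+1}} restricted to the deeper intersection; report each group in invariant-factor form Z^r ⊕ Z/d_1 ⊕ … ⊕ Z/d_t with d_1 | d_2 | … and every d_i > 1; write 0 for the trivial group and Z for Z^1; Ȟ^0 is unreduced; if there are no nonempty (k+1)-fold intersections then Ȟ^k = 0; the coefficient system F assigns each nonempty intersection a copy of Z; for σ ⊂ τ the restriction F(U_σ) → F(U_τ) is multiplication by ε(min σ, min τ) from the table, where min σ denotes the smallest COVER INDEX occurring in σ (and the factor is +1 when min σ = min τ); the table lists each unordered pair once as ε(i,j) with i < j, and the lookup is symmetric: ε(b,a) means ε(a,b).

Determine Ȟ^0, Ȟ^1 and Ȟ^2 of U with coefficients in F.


nerve simplices:
  U12={e} U13={d} U14={i} U15={b} U23={g} U45={a}
C dims 5,6; δ0: rk 5, SNF 1^4·2
degree 0: 5−5−0 = 0 → Ȟ^0 ≅ 0
degree 1: 6−0−5 = 1 plus torsion [2] → Ȟ^1 ≅ Z ⊕ Z/2
degree 2: 0−0−0 = 0 → Ȟ^2 ≅ 0

Ȟ^0 = 0,  Ȟ^1 = Z ⊕ Z/2,  Ȟ^2 = 0


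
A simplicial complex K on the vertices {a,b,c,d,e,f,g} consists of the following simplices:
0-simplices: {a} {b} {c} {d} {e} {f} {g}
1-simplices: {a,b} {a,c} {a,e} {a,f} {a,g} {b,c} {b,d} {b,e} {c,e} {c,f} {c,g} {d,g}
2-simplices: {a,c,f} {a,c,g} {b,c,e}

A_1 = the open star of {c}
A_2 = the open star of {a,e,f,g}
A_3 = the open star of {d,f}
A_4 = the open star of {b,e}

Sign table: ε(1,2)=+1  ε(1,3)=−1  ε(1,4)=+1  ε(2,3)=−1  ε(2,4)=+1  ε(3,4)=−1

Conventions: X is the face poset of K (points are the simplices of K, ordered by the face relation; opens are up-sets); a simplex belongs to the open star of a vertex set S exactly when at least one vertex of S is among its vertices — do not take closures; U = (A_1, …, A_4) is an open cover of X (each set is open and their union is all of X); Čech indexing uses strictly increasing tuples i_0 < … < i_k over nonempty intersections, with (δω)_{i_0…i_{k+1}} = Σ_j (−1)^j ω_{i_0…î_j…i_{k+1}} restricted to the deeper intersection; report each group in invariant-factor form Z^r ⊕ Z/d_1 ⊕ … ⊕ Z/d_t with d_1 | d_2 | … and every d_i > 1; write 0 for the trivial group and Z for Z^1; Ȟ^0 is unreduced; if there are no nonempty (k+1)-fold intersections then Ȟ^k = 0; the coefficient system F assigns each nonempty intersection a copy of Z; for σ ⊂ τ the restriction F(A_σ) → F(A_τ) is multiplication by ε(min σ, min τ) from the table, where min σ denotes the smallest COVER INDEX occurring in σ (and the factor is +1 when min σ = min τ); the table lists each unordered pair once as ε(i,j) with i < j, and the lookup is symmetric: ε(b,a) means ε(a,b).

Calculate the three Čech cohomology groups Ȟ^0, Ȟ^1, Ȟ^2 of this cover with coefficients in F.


intersection data:
  A1={{c},{a,c},{b,c},{c,e},{c,f},{c,g},{a,c,f},{a,c,g},{b,c,e}} A2={{a},{e},{f},{g},{a,b},{a,c},{a,e},{a,f},{a,g},{b,e},{c,e},{c,f},{c,g},{d,g},{a,c,f},{a,c,g},{b,c,e}} A3={{d},{f},{a,f},{b,d},{c,f},{d,g},{a,c,f}} A4={{b},{e},{a,b},{a,e},{b,c},{b,d},{b,e},{c,e},{b,c,e}}
  A12={{a,c},{c,e},{c,f},{c,g},{a,c,f},{a,c,g},{b,c,e}} A13={{c,f},{a,c,f}} A14={{b,c},{c,e},{b,c,e}} A23={{f},{a,f},{c,f},{d,g},{a,c,f}} A24={{e},{a,b},{a,e},{b,e},{c,e},{b,c,e}} A34={{b,d}}
  A123={{c,f},{a,c,f}} A124={{c,e},{b,c,e}}
C dims 4,6,2; δ0: rk 3, SNF 1^3; δ1: rk 2, SNF 1^2
Ȟ^0 = (4 − 3) − 0 = 1, so Ȟ^0 ≅ Z
Ȟ^1 = (6 − 2) − 3 = 1, so Ȟ^1 ≅ Z
Ȟ^2 = (2 − 0) − 2 = 0, so Ȟ^2 ≅ 0

Ȟ^0 = Z, Ȟ^1 = Z, Ȟ^2 = 0


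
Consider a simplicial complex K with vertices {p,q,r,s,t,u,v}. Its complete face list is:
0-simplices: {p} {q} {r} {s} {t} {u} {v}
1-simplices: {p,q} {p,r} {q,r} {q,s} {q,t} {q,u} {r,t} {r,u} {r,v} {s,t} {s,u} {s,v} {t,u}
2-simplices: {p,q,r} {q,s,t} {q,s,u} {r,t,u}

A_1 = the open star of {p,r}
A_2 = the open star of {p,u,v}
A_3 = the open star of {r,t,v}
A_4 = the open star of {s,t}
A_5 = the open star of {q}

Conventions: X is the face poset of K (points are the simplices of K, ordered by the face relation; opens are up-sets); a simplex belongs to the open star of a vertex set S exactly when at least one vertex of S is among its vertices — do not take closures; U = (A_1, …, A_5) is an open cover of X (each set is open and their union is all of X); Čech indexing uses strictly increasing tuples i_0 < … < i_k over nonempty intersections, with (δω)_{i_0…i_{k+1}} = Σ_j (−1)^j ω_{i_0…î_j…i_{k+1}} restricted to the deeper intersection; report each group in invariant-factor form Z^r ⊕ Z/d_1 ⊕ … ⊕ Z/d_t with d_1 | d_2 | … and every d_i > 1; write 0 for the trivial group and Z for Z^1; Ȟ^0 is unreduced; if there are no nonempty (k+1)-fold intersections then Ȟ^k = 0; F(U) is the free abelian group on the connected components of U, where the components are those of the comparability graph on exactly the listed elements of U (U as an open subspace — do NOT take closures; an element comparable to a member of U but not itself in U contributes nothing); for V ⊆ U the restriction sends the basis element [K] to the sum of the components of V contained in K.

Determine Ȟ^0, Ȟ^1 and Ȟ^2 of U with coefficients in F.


cover nerve:
  A1={{p},{r},{p,q},{p,r},{q,r},{r,t},{r,u},{r,v},{p,q,r},{r,t,u}} A2={{p},{u},{v},{p,q},{p,r},{q,u},{r,u},{r,v},{s,u},{s,v},{t,u},{p,q,r},{q,s,u},{r,t,u}} A3={{r},{t},{v},{p,r},{q,r},{q,t},{r,t},{r,u},{r,v},{s,t},{s,v},{t,u},{p,q,r},{q,s,t},{r,t,u}} A4={{s},{t},{q,s},{q,t},{r,t},{s,t},{s,u},{s,v},{t,u},{q,s,t},{q,s,u},{r,t,u}} A5={{q},{p,q},{q,r},{q,s},{q,t},{q,u},{p,q,r},{q,s,t},{q,s,u}}
  A12={{p},{p,q},{p,r},{r,u},{r,v},{p,q,r},{r,t,u}} A13={{r},{p,r},{q,r},{r,t},{r,u},{r,v},{p,q,r},{r,t,u}} A14={{r,t},{r,t,u}} A15={{p,q},{q,r},{p,q,r}} A23={{v},{p,r},{r,u},{r,v},{s,v},{t,u},{p,q,r},{r,t,u}} A24={{s,u},{s,v},{t,u},{q,s,u},{r,t,u}} A25={{p,q},{q,u},{p,q,r},{q,s,u}} A34={{t},{q,t},{r,t},{s,t},{s,v},{t,u},{q,s,t},{r,t,u}} A35={{q,r},{q,t},{p,q,r},{q,s,t}} A45={{q,s},{q,t},{q,s,t},{q,s,u}}
  A123={{p,r},{r,u},{r,v},{p,q,r},{r,t,u}} A124={{r,t,u}} A125={{p,q},{p,q,r}} A134={{r,t},{r,t,u}} A135={{q,r},{p,q,r}} A234={{s,v},{t,u},{r,t,u}} A235={{p,q,r}} A245={{q,s,u}} A345={{q,t},{q,s,t}}
  A1234={{r,t,u}} A1235={{p,q,r}}
components per intersection:
  A1: {{p},{r},{p,q},{p,r},{q,r},{r,t},{r,u},{r,v},{p,q,r},{r,t,u}}
  A2: {{p},{p,q},{p,r},{p,q,r}} {{u},{q,u},{r,u},{s,u},{t,u},{q,s,u},{r,t,u}} {{v},{r,v},{s,v}}
  A3: {{r},{t},{v},{p,r},{q,r},{q,t},{r,t},{r,u},{r,v},{s,t},{s,v},{t,u},{p,q,r},{q,s,t},{r,t,u}}
  A4: {{s},{t},{q,s},{q,t},{r,t},{s,t},{s,u},{s,v},{t,u},{q,s,t},{q,s,u},{r,t,u}}
  A5: {{q},{p,q},{q,r},{q,s},{q,t},{q,u},{p,q,r},{q,s,t},{q,s,u}}
  A12: {{p},{p,q},{p,r},{p,q,r}} {{r,u},{r,t,u}} {{r,v}}
  A13: {{r},{p,r},{q,r},{r,t},{r,u},{r,v},{p,q,r},{r,t,u}}
  A14: {{r,t},{r,t,u}}
  A15: {{p,q},{q,r},{p,q,r}}
  A23: {{v},{r,v},{s,v}} {{p,r},{p,q,r}} {{r,u},{t,u},{r,t,u}}
  A24: {{s,u},{q,s,u}} {{s,v}} {{t,u},{r,t,u}}
  A25: {{p,q},{p,q,r}} {{q,u},{q,s,u}}
  A34: {{t},{q,t},{r,t},{s,t},{t,u},{q,s,t},{r,t,u}} {{s,v}}
  A35: {{q,r},{p,q,r}} {{q,t},{q,s,t}}
  A45: {{q,s},{q,t},{q,s,t},{q,s,u}}
  A123: {{p,r},{p,q,r}} {{r,u},{r,t,u}} {{r,v}}
  A124: {{r,t,u}}
  A125: {{p,q},{p,q,r}}
  A134: {{r,t},{r,t,u}}
  A135: {{q,r},{p,q,r}}
  A234: {{s,v}} {{t,u},{r,t,u}}
  A235: {{p,q,r}}
  A245: {{q,s,u}}
  A345: {{q,t},{q,s,t}}
  A1234: {{r,t,u}}
  A1235: {{p,q,r}}
C dims 7,19,12,2; δ0: rk 6, SNF 1^6; δ1: rk 10, SNF 1^10; δ2: rk 2, SNF 1^2
Ȟ^0: (7−6)−0=1 ⇒ Z
Ȟ^1: (19−10)−6=3 ⇒ Z^3
Ȟ^2: (12−2)−10=0 ⇒ 0

Ȟ^0 = Z,  Ȟ^1 = Z^3,  Ȟ^2 = 0
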